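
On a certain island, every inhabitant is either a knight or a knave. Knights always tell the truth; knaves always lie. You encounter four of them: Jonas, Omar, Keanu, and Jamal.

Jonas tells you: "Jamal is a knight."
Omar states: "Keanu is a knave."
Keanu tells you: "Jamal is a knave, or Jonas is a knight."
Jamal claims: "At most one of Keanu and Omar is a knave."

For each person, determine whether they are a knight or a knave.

Jonas: knight, Omar: knave, Keanu: knight, Jamal: knight

Consider Jonas. Suppose Jonas is a knave.
Then no assignment of the remaining roles makes every statement match its speaker's type — contradiction.
So Jonas is a knight.
With that fixed, Keanu's statement is true, so Keanu is a knight.
With that fixed, Jamal's statement is true, so Jamal is a knight.
With that fixed, Omar's statement is false, so Omar is a knave.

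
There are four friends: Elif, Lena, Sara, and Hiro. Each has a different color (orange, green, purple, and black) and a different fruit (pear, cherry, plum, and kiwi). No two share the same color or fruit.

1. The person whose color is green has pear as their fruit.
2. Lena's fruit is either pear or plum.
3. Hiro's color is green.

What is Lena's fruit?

plum

With clues 1–2, cherry and kiwi are impossible for Lena's fruit.
With clues 1–3, pear is impossible for Lena's fruit.
That leaves plum.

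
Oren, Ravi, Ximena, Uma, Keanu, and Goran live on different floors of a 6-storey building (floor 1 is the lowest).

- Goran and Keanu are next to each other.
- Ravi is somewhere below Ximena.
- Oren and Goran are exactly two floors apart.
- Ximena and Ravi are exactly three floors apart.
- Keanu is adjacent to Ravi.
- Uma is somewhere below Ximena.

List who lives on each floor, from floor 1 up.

Uma, Ravi, Keanu, Goran, Ximena, Oren

From clues 1–2: Ravi is in {1,2,3,4,5}.
From clues 1–4: Ravi is in {1,2,3}.
From clues 1–5: Oren is in {5,6}.
From clues 1–6: Uma → floor 1, Ravi → floor 2, Keanu → floor 3, Goran → floor 4, Ximena → floor 5, Oren → floor 6.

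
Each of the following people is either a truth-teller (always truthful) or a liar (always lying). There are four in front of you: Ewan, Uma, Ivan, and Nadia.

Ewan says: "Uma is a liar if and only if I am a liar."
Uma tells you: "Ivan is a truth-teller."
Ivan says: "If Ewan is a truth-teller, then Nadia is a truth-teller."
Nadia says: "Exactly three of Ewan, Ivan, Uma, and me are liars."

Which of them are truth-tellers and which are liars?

Consider Ewan. Suppose Ewan is a truth-teller.
Then no assignment of the remaining roles makes every statement match its speaker's type — contradiction.
So Ewan is a liar.
With that fixed, Ivan's statement is true, so Ivan is a truth-teller.
With that fixed, Uma's statement is true, so Uma is a truth-teller.
With that fixed, Nadia's statement is false, so Nadia is a liar.

Ewan: liar, Uma: truth-teller, Ivan: truth-teller, Nadia: liar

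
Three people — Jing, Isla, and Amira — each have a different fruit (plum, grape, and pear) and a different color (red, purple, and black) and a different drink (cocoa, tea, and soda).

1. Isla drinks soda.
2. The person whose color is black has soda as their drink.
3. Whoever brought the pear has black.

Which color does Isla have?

black

With clues 1–2, purple and red are impossible for Isla's color.
That leaves black.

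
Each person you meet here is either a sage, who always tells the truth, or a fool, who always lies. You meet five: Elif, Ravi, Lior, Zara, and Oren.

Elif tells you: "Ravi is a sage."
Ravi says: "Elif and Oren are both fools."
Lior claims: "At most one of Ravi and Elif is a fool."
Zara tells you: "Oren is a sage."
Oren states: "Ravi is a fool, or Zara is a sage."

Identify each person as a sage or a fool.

Consider Elif. Suppose Elif is a sage.
Then no assignment of the remaining roles makes every statement match its speaker's type — contradiction.
So Elif is a fool.
Consider Ravi. Suppose Ravi is a sage.
Then Elif's statement comes out true, contradicting Elif being a fool.
So Ravi is a fool.
With that fixed, Lior's statement is false, so Lior is a fool.
With that fixed, Oren's statement is true, so Oren is a sage.
With that fixed, Zara's statement is true, so Zara is a sage.

Elif: fool, Ravi: fool, Lior: fool, Zara: sage, Oren: sage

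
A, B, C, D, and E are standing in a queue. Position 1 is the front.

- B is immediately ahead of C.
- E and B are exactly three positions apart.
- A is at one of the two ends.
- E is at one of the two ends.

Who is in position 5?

With clue 1, B is ruled out for position 5.
With clues 1–3, C and D are ruled out for position 5.
With clues 1–4, A is ruled out for position 5.
So position 5 is E.

E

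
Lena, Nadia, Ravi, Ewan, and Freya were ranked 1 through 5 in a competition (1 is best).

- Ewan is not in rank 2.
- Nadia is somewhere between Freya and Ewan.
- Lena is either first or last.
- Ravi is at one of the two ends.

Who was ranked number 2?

Freya

With clue 1, Ewan is ruled out for rank 2.
With clues 1–3, Lena is ruled out for rank 2.
With clues 1–4, Nadia and Ravi are ruled out for rank 2.
So rank 2 is Freya.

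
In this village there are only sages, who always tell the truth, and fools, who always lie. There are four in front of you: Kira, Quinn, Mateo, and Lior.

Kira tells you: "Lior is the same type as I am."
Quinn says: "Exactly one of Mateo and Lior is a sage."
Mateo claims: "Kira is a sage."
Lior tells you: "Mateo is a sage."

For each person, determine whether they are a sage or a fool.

Kira: sage, Quinn: fool, Mateo: sage, Lior: sage

Consider Kira. Suppose Kira is a fool.
Then no assignment of the remaining roles makes every statement match its speaker's type — contradiction.
So Kira is a sage.
With that fixed, Mateo's statement is true, so Mateo is a sage.
With that fixed, Lior's statement is true, so Lior is a sage.
With that fixed, Quinn's statement is false, so Quinn is a fool.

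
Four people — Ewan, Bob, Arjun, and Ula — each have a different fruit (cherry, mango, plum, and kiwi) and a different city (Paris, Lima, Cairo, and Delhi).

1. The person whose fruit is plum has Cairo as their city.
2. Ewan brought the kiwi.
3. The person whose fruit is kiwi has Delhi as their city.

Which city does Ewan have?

With clues 1–2, Cairo is impossible for Ewan's city.
With clues 1–3, Lima and Paris are impossible for Ewan's city.
That leaves Delhi.

Delhi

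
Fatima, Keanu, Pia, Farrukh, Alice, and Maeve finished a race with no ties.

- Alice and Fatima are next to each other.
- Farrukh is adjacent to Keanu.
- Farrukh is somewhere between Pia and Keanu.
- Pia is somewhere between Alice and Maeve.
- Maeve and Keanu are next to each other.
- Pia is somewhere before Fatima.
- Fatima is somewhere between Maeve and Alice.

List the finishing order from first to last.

From clues 1–3: Farrukh is in {2,3,4,5}.
From clues 1–4: Pia is in {2,3,4,5}.
From clues 1–5: Keanu is in {2,5}.
From clues 1–6: Maeve → place 1, Keanu → place 2, Farrukh → place 3, Pia → place 4.
From clues 1–7: Fatima → place 5, Alice → place 6.

Maeve, Keanu, Farrukh, Pia, Fatima, Alice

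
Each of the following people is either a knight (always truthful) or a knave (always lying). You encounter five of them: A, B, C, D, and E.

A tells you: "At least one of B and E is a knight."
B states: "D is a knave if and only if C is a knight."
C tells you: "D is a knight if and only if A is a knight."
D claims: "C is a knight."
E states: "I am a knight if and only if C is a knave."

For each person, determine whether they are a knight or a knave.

Consider A. Suppose A is a knave.
Then no assignment of the remaining roles makes every statement match its speaker's type — contradiction.
So A is a knight.
Consider B. Suppose B is a knight.
Then no assignment of the remaining roles makes every statement match its speaker's type — contradiction.
So B is a knave.
Consider C. Suppose C is a knight.
Then whichever role E has, E's statement has the wrong truth value — contradiction.
So C is a knave.
With that fixed, D's statement is false, so D is a knave.
Consider E. Suppose E is a knave.
Then A's statement comes out false, contradicting A being a knight.
So E is a knight.

A: knight, B: knave, C: knave, D: knave, E: knight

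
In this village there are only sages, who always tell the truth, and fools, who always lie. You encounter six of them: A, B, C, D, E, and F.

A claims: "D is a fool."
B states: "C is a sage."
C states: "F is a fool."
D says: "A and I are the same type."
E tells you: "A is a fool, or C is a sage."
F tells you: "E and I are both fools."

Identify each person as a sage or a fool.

Consider A. Suppose A is a fool.
Then whichever role D has, D's statement has the wrong truth value — contradiction.
So A is a sage.
Consider B. Suppose B is a fool.
Then no assignment of the remaining roles makes every statement match its speaker's type — contradiction.
So B is a sage.
Consider C. Suppose C is a fool.
Then B's statement comes out false, contradicting B being a sage.
So C is a sage.
With that fixed, E's statement is true, so E is a sage.
With that fixed, F's statement is false, so F is a fool.
Consider D. Suppose D is a sage.
Then A's statement comes out false, contradicting A being a sage.
So D is a fool.

A: sage, B: sage, C: sage, D: fool, E: sage, F: fool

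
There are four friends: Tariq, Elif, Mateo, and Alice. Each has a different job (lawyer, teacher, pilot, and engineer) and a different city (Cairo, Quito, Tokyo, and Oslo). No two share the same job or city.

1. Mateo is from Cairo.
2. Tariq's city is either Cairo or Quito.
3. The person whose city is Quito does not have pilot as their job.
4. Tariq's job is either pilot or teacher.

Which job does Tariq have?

With clues 1–3, pilot is impossible for Tariq's job.
With clues 1–4, engineer and lawyer are impossible for Tariq's job.
That leaves teacher.

teacher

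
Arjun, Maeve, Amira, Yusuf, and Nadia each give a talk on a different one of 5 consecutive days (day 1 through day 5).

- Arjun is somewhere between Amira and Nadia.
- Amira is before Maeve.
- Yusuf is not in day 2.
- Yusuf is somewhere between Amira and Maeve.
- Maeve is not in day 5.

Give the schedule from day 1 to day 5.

Amira, Arjun, Yusuf, Maeve, Nadia

From clue 1: Arjun is in {2,3,4}.
From clues 1–4: Arjun → day 2.
From clues 1–5: Amira → day 1, Yusuf → day 3, Maeve → day 4, Nadia → day 5.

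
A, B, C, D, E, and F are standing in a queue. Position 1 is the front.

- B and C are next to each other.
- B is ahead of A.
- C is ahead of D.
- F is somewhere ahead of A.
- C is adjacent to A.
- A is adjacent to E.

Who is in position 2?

With clues 1–2, A is ruled out for position 2.
With clues 1–3, D is ruled out for position 2.
With clues 1–5, C is ruled out for position 2.
With clues 1–6, E and F are ruled out for position 2.
So position 2 is B.

B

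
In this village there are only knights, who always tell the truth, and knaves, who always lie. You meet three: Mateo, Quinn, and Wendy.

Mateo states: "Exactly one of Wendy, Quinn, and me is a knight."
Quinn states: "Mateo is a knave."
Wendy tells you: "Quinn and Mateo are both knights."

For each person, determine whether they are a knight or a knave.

Consider Mateo. Suppose Mateo is a knave.
Then no assignment of the remaining roles makes every statement match its speaker's type — contradiction.
So Mateo is a knight.
With that fixed, Quinn's statement is false, so Quinn is a knave.
With that fixed, Wendy's statement is false, so Wendy is a knave.

Mateo: knight, Quinn: knave, Wendy: knave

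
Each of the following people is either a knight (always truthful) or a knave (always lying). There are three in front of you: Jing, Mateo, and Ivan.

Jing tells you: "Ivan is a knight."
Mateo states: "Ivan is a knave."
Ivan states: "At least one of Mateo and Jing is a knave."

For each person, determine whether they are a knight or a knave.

Jing: knight, Mateo: knave, Ivan: knight

Consider Jing. Suppose Jing is a knave.
Then no assignment of the remaining roles makes every statement match its speaker's type — contradiction.
So Jing is a knight.
Consider Mateo. Suppose Mateo is a knight.
Then no assignment of the remaining roles makes every statement match its speaker's type — contradiction.
So Mateo is a knave.
With that fixed, Ivan's statement is true, so Ivan is a knight.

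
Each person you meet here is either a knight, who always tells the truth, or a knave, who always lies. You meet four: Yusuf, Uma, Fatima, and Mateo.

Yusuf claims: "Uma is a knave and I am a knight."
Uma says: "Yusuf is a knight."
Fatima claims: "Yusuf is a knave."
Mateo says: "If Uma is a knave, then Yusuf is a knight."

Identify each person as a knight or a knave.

Consider Yusuf. Suppose Yusuf is a knight.
Then no assignment of the remaining roles makes every statement match its speaker's type — contradiction.
So Yusuf is a knave.
With that fixed, Uma's statement is false, so Uma is a knave.
With that fixed, Fatima's statement is true, so Fatima is a knight.
With that fixed, Mateo's statement is false, so Mateo is a knave.

Yusuf: knave, Uma: knave, Fatima: knight, Mateo: knave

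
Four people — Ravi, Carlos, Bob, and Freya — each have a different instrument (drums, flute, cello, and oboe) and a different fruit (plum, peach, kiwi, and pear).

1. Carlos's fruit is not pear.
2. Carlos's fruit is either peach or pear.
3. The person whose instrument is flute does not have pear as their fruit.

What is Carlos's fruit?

Clue 1 rules out pear for Carlos's fruit.
With clues 1–2, kiwi and plum are impossible for Carlos's fruit.
That leaves peach.

peach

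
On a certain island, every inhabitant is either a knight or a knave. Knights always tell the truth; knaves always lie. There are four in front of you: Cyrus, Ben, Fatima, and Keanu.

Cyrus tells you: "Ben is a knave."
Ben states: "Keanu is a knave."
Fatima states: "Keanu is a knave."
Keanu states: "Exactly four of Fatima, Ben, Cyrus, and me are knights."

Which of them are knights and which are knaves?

Cyrus: knave, Ben: knight, Fatima: knight, Keanu: knave

Consider Cyrus. Suppose Cyrus is a knight.
Then no assignment of the remaining roles makes every statement match its speaker's type — contradiction.
So Cyrus is a knave.
With that fixed, Keanu's statement is false, so Keanu is a knave.
With that fixed, Ben's statement is true, so Ben is a knight.
With that fixed, Fatima's statement is true, so Fatima is a knight.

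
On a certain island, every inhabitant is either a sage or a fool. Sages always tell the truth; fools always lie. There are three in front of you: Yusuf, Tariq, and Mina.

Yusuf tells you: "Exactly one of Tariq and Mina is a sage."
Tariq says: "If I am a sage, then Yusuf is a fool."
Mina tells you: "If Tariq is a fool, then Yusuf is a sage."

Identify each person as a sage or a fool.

Consider Yusuf. Suppose Yusuf is a sage.
Then whichever role Tariq has, Tariq's statement has the wrong truth value — contradiction.
So Yusuf is a fool.
With that fixed, Tariq's statement is true, so Tariq is a sage.
With that fixed, Mina's statement is true, so Mina is a sage.

Yusuf: fool, Tariq: sage, Mina: sage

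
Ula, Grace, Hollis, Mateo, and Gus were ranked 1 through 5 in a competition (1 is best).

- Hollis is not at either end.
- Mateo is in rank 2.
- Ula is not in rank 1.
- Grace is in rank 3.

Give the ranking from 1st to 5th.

From clue 1: Hollis is in {2,3,4}.
From clues 1–2: Mateo → rank 2.
From clues 1–3: Hollis is in {3,4}.
From clues 1–4: Gus → rank 1, Grace → rank 3, Hollis → rank 4, Ula → rank 5.

Gus, Mateo, Grace, Hollis, Ula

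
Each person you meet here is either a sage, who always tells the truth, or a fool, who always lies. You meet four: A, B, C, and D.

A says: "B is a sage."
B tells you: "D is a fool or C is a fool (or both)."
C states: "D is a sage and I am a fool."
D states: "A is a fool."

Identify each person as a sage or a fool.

Consider A. Suppose A is a fool.
Then no assignment of the remaining roles makes every statement match its speaker's type — contradiction.
So A is a sage.
With that fixed, D's statement is false, so D is a fool.
With that fixed, B's statement is true, so B is a sage.
With that fixed, C's statement is false, so C is a fool.

A: sage, B: sage, C: fool, D: fool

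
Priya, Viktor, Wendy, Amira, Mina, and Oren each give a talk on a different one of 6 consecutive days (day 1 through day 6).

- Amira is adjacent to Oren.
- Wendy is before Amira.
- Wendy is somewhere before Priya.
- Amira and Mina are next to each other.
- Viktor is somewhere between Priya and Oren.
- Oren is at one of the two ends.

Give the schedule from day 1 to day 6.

Wendy, Priya, Viktor, Mina, Amira, Oren

From clues 1–2: Wendy is in {1,2,3,4}.
From clues 1–3: Wendy is in {1,2,3}.
From clues 1–4: Wendy is in {1,2}.
From clues 1–5: Wendy → day 1.
From clues 1–6: Priya → day 2, Viktor → day 3, Mina → day 4, Amira → day 5, Oren → day 6.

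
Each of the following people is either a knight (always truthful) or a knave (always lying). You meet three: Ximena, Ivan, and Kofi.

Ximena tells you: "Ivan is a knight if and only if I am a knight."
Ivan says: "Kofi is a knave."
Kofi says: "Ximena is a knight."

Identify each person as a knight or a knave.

Consider Ximena. Suppose Ximena is a knight.
Then no assignment of the remaining roles makes every statement match its speaker's type — contradiction.
So Ximena is a knave.
With that fixed, Kofi's statement is false, so Kofi is a knave.
With that fixed, Ivan's statement is true, so Ivan is a knight.

Ximena: knave, Ivan: knight, Kofi: knave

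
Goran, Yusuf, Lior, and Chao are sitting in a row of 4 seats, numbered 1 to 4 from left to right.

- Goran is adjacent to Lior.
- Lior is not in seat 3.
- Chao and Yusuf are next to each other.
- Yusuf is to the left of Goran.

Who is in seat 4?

Lior

With clues 1–2, Goran is ruled out for seat 4.
With clues 1–4, Chao and Yusuf are ruled out for seat 4.
So seat 4 is Lior.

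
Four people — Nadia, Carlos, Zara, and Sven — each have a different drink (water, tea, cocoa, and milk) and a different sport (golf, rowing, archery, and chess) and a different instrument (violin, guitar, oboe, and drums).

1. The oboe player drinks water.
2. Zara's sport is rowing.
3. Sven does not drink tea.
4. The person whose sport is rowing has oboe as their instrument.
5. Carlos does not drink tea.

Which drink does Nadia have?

tea

With clues 1–4, water is impossible for Nadia's drink.
With clues 1–5, cocoa and milk are impossible for Nadia's drink.
That leaves tea.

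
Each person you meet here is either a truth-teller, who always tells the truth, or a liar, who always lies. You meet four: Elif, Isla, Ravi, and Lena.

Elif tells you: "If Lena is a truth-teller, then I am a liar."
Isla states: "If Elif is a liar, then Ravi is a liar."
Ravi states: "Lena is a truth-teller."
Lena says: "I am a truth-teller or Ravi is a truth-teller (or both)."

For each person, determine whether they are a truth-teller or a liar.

Elif: truth-teller, Isla: truth-teller, Ravi: liar, Lena: liar

Consider Elif. Suppose Elif is a liar.
Then Elif's own statement would have to be false, but it can't be — contradiction.
So Elif is a truth-teller.
With that fixed, Isla's statement is true, so Isla is a truth-teller.
Consider Ravi. Suppose Ravi is a truth-teller.
Then no assignment of the remaining roles makes every statement match its speaker's type — contradiction.
So Ravi is a liar.
Consider Lena. Suppose Lena is a truth-teller.
Then Elif's statement comes out false, contradicting Elif being a truth-teller.
So Lena is a liar.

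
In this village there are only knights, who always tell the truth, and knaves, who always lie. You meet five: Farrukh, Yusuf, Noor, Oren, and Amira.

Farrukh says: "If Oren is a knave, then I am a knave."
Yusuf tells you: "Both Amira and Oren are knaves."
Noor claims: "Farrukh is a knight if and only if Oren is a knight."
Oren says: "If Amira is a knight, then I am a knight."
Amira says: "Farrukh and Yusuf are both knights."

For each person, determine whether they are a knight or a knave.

Farrukh: knight, Yusuf: knave, Noor: knight, Oren: knight, Amira: knave

Consider Farrukh. Suppose Farrukh is a knave.
Then Farrukh's own statement would have to be false, but it can't be — contradiction.
So Farrukh is a knight.
Consider Yusuf. Suppose Yusuf is a knight.
Then no assignment of the remaining roles makes every statement match its speaker's type — contradiction.
So Yusuf is a knave.
With that fixed, Amira's statement is false, so Amira is a knave.
With that fixed, Oren's statement is true, so Oren is a knight.
With that fixed, Noor's statement is true, so Noor is a knight.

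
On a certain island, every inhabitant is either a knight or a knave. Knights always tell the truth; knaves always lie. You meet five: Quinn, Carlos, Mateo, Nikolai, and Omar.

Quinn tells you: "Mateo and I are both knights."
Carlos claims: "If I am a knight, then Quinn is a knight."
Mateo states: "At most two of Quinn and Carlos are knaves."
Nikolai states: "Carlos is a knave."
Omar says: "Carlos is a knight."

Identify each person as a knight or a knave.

Quinn: knight, Carlos: knight, Mateo: knight, Nikolai: knave, Omar: knight

Regardless of anyone's role, Mateo's statement is true, so Mateo is a knight.
Consider Quinn. Suppose Quinn is a knave.
Then whichever role Carlos has, Carlos's statement has the wrong truth value — contradiction.
So Quinn is a knight.
With that fixed, Carlos's statement is true, so Carlos is a knight.
With that fixed, Nikolai's statement is false, so Nikolai is a knave.
With that fixed, Omar's statement is true, so Omar is a knight.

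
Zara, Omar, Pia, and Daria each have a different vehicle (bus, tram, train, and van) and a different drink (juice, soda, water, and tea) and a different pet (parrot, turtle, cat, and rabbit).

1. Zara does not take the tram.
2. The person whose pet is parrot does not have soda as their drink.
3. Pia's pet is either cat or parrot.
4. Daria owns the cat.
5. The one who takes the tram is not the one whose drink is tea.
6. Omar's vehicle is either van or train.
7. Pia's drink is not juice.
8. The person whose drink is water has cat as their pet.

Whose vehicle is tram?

Clue 1 rules out Zara for the one with vehicle tram.
With clues 1–6, Omar is impossible for the one with vehicle tram.
With clues 1–8, Pia is impossible for the one with vehicle tram.
That leaves Daria.

Daria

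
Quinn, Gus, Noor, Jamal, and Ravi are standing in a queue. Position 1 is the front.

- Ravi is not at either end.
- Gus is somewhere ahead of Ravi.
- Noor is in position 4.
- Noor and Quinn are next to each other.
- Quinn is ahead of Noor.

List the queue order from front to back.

Gus, Ravi, Quinn, Noor, Jamal

From clue 1: Ravi is in {2,3,4}.
From clues 1–2: Gus is in {1,2,3}.
From clues 1–3: Noor → position 4.
From clues 1–4: Quinn is in {3,5}.
From clues 1–5: Gus → position 1, Ravi → position 2, Quinn → position 3, Jamal → position 5.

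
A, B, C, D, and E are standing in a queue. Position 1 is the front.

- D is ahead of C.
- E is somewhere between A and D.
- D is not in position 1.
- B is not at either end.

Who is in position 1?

A

With clue 1, C is ruled out for position 1.
With clues 1–2, E is ruled out for position 1.
With clues 1–3, D is ruled out for position 1.
With clues 1–4, B is ruled out for position 1.
So position 1 is A.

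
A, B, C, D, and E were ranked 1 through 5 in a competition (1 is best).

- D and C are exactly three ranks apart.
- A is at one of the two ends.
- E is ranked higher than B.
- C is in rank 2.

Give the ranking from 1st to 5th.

From clue 1: C is in {1,2,4,5}.
From clues 1–2: A is in {1,5}.
From clues 1–4: A → rank 1, C → rank 2, E → rank 3, B → rank 4, D → rank 5.

A, C, E, B, D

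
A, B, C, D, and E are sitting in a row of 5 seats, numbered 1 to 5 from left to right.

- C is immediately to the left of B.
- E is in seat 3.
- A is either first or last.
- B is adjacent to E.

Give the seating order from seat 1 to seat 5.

C, B, E, D, A

From clue 1: B is in {2,3,4,5}.
From clues 1–2: E → seat 3.
From clues 1–3: A is in {1,5}.
From clues 1–4: C → seat 1, B → seat 2, D → seat 4, A → seat 5.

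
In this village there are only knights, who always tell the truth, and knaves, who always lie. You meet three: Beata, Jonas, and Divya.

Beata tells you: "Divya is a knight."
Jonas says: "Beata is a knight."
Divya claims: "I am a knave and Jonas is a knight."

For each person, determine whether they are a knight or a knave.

Consider Beata. Suppose Beata is a knight.
Then no assignment of the remaining roles makes every statement match its speaker's type — contradiction.
So Beata is a knave.
With that fixed, Jonas's statement is false, so Jonas is a knave.
With that fixed, Divya's statement is false, so Divya is a knave.

Beata: knave, Jonas: knave, Divya: knave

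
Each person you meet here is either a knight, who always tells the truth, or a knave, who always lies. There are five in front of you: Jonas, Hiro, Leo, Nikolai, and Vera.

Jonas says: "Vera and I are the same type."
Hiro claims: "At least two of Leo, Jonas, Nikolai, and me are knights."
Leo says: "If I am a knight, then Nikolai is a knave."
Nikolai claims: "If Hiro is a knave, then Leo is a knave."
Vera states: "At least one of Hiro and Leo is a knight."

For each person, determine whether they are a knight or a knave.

Jonas: knave, Hiro: knave, Leo: knight, Nikolai: knave, Vera: knight

Consider Jonas. Suppose Jonas is a knight.
Then no assignment of the remaining roles makes every statement match its speaker's type — contradiction.
So Jonas is a knave.
Consider Hiro. Suppose Hiro is a knight.
Then no assignment of the remaining roles makes every statement match its speaker's type — contradiction.
So Hiro is a knave.
Consider Leo. Suppose Leo is a knave.
Then Leo's own statement would have to be false, but it can't be — contradiction.
So Leo is a knight.
With that fixed, Nikolai's statement is false, so Nikolai is a knave.
With that fixed, Vera's statement is true, so Vera is a knight.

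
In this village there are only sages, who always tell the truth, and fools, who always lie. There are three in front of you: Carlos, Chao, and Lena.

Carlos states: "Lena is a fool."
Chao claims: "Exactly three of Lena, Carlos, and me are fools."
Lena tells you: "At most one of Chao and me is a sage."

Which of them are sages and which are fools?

Consider Carlos. Suppose Carlos is a sage.
Then no assignment of the remaining roles makes every statement match its speaker's type — contradiction.
So Carlos is a fool.
Consider Chao. Suppose Chao is a sage.
Then Chao's own statement would have to be true, but it can't be — contradiction.
So Chao is a fool.
With that fixed, Lena's statement is true, so Lena is a sage.

Carlos: fool, Chao: fool, Lena: sage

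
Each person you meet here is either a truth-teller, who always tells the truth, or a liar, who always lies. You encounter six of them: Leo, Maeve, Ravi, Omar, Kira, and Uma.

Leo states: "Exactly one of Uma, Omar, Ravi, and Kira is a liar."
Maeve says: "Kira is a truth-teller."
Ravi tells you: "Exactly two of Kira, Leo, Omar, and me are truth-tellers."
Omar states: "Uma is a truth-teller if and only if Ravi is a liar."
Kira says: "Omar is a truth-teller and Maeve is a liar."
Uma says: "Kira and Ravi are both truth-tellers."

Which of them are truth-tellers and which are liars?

Leo: liar, Maeve: liar, Ravi: liar, Omar: liar, Kira: liar, Uma: liar

Consider Leo. Suppose Leo is a truth-teller.
Then no assignment of the remaining roles makes every statement match its speaker's type — contradiction.
So Leo is a liar.
Consider Maeve. Suppose Maeve is a truth-teller.
Then no assignment of the remaining roles makes every statement match its speaker's type — contradiction.
So Maeve is a liar.
Consider Ravi. Suppose Ravi is a truth-teller.
Then no assignment of the remaining roles makes every statement match its speaker's type — contradiction.
So Ravi is a liar.
With that fixed, Uma's statement is false, so Uma is a liar.
With that fixed, Omar's statement is false, so Omar is a liar.
With that fixed, Kira's statement is false, so Kira is a liar.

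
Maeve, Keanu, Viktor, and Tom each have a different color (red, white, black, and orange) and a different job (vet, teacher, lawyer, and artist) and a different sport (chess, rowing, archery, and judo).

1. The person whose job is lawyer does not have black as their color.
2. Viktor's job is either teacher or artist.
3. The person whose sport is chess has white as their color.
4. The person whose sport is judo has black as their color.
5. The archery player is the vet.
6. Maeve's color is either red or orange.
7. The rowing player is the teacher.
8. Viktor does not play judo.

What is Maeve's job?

vet

With clues 1–7, artist and lawyer are impossible for Maeve's job.
With clues 1–8, teacher is impossible for Maeve's job.
That leaves vet.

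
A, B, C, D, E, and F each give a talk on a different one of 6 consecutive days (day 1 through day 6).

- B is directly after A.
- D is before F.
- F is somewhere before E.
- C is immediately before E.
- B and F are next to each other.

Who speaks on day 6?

With clue 1, A is ruled out for day 6.
With clues 1–2, D is ruled out for day 6.
With clues 1–3, F is ruled out for day 6.
With clues 1–4, C is ruled out for day 6.
With clues 1–5, B is ruled out for day 6.
So day 6 is E.

E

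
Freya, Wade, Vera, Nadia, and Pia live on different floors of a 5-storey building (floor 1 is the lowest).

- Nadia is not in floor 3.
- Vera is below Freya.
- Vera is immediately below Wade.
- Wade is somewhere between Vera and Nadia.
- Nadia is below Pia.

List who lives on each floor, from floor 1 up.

Vera, Wade, Freya, Nadia, Pia

From clue 1: Nadia is in {1,2,4,5}.
From clues 1–2: Freya is in {2,3,4,5}.
From clues 1–3: Freya is in {3,4,5}.
From clues 1–4: Wade is in {2,3}.
From clues 1–5: Vera → floor 1, Wade → floor 2, Freya → floor 3, Nadia → floor 4, Pia → floor 5.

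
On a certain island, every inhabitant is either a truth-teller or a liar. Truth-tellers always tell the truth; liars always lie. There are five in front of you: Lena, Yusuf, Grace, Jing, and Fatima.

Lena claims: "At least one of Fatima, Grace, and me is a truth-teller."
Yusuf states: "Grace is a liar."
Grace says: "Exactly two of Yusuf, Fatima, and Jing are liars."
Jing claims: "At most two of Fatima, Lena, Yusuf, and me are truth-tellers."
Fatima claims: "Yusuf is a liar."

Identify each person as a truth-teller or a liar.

Consider Lena. Suppose Lena is a truth-teller.
Then no assignment of the remaining roles makes every statement match its speaker's type — contradiction.
So Lena is a liar.
Consider Yusuf. Suppose Yusuf is a liar.
Then no assignment of the remaining roles makes every statement match its speaker's type — contradiction.
So Yusuf is a truth-teller.
With that fixed, Fatima's statement is false, so Fatima is a liar.
With that fixed, Jing's statement is true, so Jing is a truth-teller.
With that fixed, Grace's statement is false, so Grace is a liar.

Lena: liar, Yusuf: truth-teller, Grace: liar, Jing: truth-teller, Fatima: liar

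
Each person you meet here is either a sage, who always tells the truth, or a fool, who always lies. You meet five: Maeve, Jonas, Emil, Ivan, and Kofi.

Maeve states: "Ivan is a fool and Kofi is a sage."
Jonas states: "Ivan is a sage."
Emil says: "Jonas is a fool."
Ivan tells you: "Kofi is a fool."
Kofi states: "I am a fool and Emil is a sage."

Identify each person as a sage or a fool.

Consider Maeve. Suppose Maeve is a sage.
Then no assignment of the remaining roles makes every statement match its speaker's type — contradiction.
So Maeve is a fool.
Consider Jonas. Suppose Jonas is a fool.
Then no assignment of the remaining roles makes every statement match its speaker's type — contradiction.
So Jonas is a sage.
With that fixed, Emil's statement is false, so Emil is a fool.
With that fixed, Kofi's statement is false, so Kofi is a fool.
With that fixed, Ivan's statement is true, so Ivan is a sage.

Maeve: fool, Jonas: sage, Emil: fool, Ivan: sage, Kofi: fool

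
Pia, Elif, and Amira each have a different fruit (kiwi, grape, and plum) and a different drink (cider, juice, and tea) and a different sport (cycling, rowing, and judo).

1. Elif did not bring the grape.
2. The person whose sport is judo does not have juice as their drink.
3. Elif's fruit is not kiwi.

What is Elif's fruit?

plum

Clue 1 rules out grape for Elif's fruit.
With clues 1–3, kiwi is impossible for Elif's fruit.
That leaves plum.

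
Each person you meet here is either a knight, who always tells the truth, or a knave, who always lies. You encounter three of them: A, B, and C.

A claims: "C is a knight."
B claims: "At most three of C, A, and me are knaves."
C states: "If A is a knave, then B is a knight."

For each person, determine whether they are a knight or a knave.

A: knight, B: knight, C: knight

Regardless of anyone's role, B's statement is true, so B is a knight.
With that fixed, C's statement is true, so C is a knight.
With that fixed, A's statement is true, so A is a knight.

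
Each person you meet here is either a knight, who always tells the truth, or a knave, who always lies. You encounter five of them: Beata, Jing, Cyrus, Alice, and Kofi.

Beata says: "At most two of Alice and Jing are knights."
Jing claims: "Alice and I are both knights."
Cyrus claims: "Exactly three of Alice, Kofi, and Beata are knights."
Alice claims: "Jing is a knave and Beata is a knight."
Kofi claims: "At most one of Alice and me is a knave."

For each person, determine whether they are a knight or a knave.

Beata: knight, Jing: knave, Cyrus: knight, Alice: knight, Kofi: knight

Regardless of anyone's role, Beata's statement is true, so Beata is a knight.
Consider Jing. Suppose Jing is a knight.
Then no assignment of the remaining roles makes every statement match its speaker's type — contradiction.
So Jing is a knave.
With that fixed, Alice's statement is true, so Alice is a knight.
With that fixed, Kofi's statement is true, so Kofi is a knight.
With that fixed, Cyrus's statement is true, so Cyrus is a knight.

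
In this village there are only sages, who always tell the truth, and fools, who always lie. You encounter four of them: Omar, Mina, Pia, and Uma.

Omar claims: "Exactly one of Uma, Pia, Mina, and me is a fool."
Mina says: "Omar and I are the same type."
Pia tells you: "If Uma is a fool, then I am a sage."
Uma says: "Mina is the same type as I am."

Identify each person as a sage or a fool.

Omar: sage, Mina: sage, Pia: sage, Uma: fool

Consider Omar. Suppose Omar is a fool.
Then whichever role Mina has, Mina's statement has the wrong truth value — contradiction.
So Omar is a sage.
Consider Mina. Suppose Mina is a fool.
Then whichever role Uma has, Uma's statement has the wrong truth value — contradiction.
So Mina is a sage.
Consider Pia. Suppose Pia is a fool.
Then no assignment of the remaining roles makes every statement match its speaker's type — contradiction.
So Pia is a sage.
Consider Uma. Suppose Uma is a sage.
Then Omar's statement comes out false, contradicting Omar being a sage.
So Uma is a fool.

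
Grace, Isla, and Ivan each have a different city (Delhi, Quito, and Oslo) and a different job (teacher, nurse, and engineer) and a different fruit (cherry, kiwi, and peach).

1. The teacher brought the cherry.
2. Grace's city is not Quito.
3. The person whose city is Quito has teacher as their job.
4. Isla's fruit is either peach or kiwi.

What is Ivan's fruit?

With clues 1–4, kiwi and peach are impossible for Ivan's fruit.
That leaves cherry.

cherry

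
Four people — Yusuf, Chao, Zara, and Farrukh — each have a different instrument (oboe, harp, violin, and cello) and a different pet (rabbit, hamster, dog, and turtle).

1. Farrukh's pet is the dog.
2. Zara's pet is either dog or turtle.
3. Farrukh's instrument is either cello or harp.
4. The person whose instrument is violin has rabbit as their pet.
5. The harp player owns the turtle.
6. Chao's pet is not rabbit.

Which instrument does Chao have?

oboe

With clues 1–5, cello and harp are impossible for Chao's instrument.
With clues 1–6, violin is impossible for Chao's instrument.
That leaves oboe.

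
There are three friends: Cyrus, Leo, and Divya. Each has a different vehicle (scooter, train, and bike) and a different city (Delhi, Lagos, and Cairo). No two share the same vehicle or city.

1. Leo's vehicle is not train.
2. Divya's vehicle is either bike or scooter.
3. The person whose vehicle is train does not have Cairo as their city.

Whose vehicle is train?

Clue 1 rules out Leo for the one with vehicle train.
With clues 1–2, Divya is impossible for the one with vehicle train.
That leaves Cyrus.

Cyrus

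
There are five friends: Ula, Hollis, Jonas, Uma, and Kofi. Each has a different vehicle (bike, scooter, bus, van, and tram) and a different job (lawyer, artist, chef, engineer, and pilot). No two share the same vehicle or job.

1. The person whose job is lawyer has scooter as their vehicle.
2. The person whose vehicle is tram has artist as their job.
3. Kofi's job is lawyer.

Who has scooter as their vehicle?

Kofi

With clues 1–3, Hollis, Jonas, Ula, and Uma are impossible for the one with vehicle scooter.
That leaves Kofi.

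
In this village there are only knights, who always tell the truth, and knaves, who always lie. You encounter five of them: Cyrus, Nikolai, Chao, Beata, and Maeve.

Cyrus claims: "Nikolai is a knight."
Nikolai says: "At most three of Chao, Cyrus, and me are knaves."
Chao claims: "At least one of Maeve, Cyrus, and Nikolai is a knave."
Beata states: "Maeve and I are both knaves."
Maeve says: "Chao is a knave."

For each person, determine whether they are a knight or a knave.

Regardless of anyone's role, Nikolai's statement is true, so Nikolai is a knight.
With that fixed, Cyrus's statement is true, so Cyrus is a knight.
Consider Chao. Suppose Chao is a knight.
Then no assignment of the remaining roles makes every statement match its speaker's type — contradiction.
So Chao is a knave.
With that fixed, Maeve's statement is true, so Maeve is a knight.
With that fixed, Beata's statement is false, so Beata is a knave.

Cyrus: knight, Nikolai: knight, Chao: knave, Beata: knave, Maeve: knight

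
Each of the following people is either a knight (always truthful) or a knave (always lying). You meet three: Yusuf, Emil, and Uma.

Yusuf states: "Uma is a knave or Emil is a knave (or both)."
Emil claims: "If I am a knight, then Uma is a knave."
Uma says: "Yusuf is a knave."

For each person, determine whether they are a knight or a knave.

Yusuf: knight, Emil: knight, Uma: knave

Consider Yusuf. Suppose Yusuf is a knave.
Then no assignment of the remaining roles makes every statement match its speaker's type — contradiction.
So Yusuf is a knight.
With that fixed, Uma's statement is false, so Uma is a knave.
With that fixed, Emil's statement is true, so Emil is a knight.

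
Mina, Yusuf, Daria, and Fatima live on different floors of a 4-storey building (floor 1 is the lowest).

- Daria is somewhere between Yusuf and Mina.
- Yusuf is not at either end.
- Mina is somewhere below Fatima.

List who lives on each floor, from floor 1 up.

From clue 1: Daria is in {2,3}.
From clues 1–2: Mina is in {1,4}.
From clues 1–3: Mina → floor 1, Daria → floor 2, Yusuf → floor 3, Fatima → floor 4.

Mina, Daria, Yusuf, Fatima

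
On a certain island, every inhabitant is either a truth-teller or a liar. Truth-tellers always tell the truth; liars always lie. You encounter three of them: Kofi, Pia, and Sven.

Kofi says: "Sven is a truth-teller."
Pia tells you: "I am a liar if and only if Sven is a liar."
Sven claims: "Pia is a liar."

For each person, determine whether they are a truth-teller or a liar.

Consider Kofi. Suppose Kofi is a liar.
Then no assignment of the remaining roles makes every statement match its speaker's type — contradiction.
So Kofi is a truth-teller.
Consider Pia. Suppose Pia is a truth-teller.
Then no assignment of the remaining roles makes every statement match its speaker's type — contradiction.
So Pia is a liar.
With that fixed, Sven's statement is true, so Sven is a truth-teller.

Kofi: truth-teller, Pia: liar, Sven: truth-teller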